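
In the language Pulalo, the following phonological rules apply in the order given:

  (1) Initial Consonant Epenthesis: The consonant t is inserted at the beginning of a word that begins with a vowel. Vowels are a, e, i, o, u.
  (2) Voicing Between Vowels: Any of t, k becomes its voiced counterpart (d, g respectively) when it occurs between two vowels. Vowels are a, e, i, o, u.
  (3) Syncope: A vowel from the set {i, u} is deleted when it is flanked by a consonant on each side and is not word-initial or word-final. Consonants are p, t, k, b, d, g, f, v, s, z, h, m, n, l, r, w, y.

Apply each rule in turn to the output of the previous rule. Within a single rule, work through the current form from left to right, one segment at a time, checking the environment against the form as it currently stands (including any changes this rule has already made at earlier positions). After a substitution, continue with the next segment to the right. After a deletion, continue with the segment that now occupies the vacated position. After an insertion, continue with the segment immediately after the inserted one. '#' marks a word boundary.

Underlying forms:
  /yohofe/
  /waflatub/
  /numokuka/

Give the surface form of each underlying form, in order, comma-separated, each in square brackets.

/yohofe/:
  (1) Initial Consonant Epenthesis: no change — [yohofe]
  (2) Voicing Between Vowels: no change — [yohofe]
  (3) Syncope: no change — [yohofe]
/waflatub/:
  (1) Initial Consonant Epenthesis: no change — [waflatub]
  (2) Voicing Between Vowels: [waflatub] → [wafladub]
  (3) Syncope: [wafladub] → [wafladb]
/numokuka/:
  (1) Initial Consonant Epenthesis: no change — [numokuka]
  (2) Voicing Between Vowels: [numokuka] → [numoguga]
  (3) Syncope: [numoguga] → [nmogga]

[yohofe], [wafladb], [nmogga]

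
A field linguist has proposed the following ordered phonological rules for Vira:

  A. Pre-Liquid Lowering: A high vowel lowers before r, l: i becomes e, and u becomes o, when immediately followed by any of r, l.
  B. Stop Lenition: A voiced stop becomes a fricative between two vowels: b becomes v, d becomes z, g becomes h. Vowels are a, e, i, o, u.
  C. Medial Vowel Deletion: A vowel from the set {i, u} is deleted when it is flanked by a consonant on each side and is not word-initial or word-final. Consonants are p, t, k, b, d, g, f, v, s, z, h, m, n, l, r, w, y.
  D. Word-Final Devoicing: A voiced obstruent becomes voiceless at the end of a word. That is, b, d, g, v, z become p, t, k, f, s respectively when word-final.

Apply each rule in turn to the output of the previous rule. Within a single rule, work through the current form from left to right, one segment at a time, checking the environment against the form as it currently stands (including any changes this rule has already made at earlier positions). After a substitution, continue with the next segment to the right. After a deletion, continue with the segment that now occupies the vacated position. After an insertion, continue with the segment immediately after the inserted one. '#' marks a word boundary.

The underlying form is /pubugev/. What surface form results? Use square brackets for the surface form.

[pvhef]

A Pre-Liquid Lowering: no change — [pubugev]
B Stop Lenition: [pubugev] → [puvuhev]
C Medial Vowel Deletion: [puvuhev] → [pvhev]
D Word-Final Devoicing: [pvhev] → [pvhef]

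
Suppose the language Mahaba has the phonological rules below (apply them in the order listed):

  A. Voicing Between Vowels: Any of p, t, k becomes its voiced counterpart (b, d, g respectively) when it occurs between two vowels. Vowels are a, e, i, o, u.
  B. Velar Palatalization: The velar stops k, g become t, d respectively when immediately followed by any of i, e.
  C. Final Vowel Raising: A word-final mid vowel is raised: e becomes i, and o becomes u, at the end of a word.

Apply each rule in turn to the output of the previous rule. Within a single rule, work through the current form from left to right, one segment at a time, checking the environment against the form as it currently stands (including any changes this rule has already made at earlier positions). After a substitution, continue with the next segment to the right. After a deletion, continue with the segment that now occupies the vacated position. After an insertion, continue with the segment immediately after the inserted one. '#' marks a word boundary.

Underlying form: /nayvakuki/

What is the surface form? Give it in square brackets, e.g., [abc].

[nayvagudi]

A Voicing Between Vowels: [nayvakuki] → [nayvagugi]
B Velar Palatalization: [nayvagugi] → [nayvagudi]
C Final Vowel Raising: no change — [nayvagudi]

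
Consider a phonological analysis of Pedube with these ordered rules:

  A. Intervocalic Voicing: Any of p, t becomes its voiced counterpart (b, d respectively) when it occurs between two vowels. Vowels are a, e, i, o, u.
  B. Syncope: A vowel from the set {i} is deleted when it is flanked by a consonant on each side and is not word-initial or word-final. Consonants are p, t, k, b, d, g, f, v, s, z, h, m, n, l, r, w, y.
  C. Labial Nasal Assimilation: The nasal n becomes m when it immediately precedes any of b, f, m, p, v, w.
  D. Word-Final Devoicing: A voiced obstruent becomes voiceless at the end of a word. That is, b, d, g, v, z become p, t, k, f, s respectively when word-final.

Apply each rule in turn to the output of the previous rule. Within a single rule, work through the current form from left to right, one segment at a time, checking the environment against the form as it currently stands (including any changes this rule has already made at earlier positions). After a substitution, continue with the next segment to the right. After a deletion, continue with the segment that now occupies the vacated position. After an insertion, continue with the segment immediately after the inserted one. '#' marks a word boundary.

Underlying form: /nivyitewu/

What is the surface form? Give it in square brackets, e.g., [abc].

A Intervocalic Voicing: [nivyitewu] → [nivyidewu]
B Syncope: [nivyidewu] → [nvydewu]
C Labial Nasal Assimilation: [nvydewu] → [mvydewu]
D Word-Final Devoicing: no change — [mvydewu]

[mvydewu]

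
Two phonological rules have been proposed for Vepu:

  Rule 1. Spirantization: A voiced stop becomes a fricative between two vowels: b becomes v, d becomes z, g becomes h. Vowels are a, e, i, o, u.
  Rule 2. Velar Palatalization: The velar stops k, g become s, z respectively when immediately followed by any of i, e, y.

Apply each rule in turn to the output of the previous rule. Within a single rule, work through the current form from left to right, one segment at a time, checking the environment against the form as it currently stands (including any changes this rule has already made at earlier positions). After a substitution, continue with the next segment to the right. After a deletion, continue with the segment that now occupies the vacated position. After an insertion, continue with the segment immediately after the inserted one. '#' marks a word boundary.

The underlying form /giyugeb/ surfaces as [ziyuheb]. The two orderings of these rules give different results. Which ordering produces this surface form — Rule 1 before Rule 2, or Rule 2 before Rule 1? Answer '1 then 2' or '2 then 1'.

Order 1 then 2:
  1 Spirantization: [giyugeb] → [giyuheb]
  2 Velar Palatalization: [giyuheb] → [ziyuheb]
  result: [ziyuheb]
Order 2 then 1:
  2 Velar Palatalization: [giyugeb] → [ziyuzeb]
  1 Spirantization: no change — [ziyuzeb]
  result: [ziyuzeb]

1 then 2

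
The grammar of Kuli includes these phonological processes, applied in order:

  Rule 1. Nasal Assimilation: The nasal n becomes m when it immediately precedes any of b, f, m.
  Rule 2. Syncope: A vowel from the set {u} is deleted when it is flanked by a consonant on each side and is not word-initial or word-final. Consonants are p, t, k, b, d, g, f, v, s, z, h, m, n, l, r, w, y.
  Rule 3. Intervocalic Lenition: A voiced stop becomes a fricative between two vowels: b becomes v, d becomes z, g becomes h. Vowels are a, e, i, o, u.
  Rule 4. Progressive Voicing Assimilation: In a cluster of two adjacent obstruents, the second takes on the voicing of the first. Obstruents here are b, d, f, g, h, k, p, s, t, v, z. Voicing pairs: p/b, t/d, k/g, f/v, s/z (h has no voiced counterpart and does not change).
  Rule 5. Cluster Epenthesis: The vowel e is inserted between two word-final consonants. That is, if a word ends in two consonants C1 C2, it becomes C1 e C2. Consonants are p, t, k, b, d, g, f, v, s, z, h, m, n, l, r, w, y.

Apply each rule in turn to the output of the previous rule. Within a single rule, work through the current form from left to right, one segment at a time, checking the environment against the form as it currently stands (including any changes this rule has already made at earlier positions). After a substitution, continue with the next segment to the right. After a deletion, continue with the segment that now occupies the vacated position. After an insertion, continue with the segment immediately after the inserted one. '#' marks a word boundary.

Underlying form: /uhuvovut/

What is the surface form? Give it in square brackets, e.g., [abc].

Rule 1 Nasal Assimilation: no change — [uhuvovut]
Rule 2 Syncope: [uhuvovut] → [uhvovt]
Rule 3 Intervocalic Lenition: no change — [uhvovt]
Rule 4 Progressive Voicing Assimilation: [uhvovt] → [uhfovd]
Rule 5 Cluster Epenthesis: [uhfovd] → [uhfoved]

[uhfoved]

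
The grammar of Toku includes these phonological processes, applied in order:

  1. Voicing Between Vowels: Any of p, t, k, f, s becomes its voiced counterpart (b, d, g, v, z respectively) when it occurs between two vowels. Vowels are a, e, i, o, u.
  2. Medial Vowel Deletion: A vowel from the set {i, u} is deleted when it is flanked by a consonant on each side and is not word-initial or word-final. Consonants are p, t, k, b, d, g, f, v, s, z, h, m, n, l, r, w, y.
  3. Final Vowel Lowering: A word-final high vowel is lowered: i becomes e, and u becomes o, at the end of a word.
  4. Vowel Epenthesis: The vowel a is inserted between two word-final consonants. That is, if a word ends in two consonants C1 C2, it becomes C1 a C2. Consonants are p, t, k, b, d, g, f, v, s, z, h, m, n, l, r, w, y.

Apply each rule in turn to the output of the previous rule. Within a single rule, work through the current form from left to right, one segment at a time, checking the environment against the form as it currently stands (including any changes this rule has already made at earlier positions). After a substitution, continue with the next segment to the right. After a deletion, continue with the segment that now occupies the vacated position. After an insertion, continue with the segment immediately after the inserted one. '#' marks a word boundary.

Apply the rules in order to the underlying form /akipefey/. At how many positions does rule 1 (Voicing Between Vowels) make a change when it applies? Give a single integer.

3

1 Voicing Between Vowels: [akipefey] → [agibevey]
2 Medial Vowel Deletion: [agibevey] → [agbevey]
3 Final Vowel Lowering: no change — [agbevey]
4 Vowel Epenthesis: no change — [agbevey]
Rule 1 changed 3 position(s).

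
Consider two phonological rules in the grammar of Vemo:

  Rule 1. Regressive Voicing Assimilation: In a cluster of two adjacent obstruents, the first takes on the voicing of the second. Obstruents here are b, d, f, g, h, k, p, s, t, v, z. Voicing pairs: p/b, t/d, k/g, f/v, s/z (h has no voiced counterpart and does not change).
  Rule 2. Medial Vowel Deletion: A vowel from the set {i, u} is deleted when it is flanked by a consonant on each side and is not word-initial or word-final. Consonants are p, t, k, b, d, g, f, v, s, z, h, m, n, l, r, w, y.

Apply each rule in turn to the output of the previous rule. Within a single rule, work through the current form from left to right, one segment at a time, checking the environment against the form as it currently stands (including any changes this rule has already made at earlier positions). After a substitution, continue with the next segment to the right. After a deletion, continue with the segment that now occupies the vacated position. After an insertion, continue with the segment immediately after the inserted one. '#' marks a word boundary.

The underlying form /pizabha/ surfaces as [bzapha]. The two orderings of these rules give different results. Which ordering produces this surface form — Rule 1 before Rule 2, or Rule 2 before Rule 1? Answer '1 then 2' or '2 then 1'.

2 then 1

Order 1 then 2:
  1 Regressive Voicing Assimilation: [pizabha] → [pizapha]
  2 Medial Vowel Deletion: [pizapha] → [pzapha]
  result: [pzapha]
Order 2 then 1:
  2 Medial Vowel Deletion: [pizabha] → [pzabha]
  1 Regressive Voicing Assimilation: [pzabha] → [bzapha]
  result: [bzapha]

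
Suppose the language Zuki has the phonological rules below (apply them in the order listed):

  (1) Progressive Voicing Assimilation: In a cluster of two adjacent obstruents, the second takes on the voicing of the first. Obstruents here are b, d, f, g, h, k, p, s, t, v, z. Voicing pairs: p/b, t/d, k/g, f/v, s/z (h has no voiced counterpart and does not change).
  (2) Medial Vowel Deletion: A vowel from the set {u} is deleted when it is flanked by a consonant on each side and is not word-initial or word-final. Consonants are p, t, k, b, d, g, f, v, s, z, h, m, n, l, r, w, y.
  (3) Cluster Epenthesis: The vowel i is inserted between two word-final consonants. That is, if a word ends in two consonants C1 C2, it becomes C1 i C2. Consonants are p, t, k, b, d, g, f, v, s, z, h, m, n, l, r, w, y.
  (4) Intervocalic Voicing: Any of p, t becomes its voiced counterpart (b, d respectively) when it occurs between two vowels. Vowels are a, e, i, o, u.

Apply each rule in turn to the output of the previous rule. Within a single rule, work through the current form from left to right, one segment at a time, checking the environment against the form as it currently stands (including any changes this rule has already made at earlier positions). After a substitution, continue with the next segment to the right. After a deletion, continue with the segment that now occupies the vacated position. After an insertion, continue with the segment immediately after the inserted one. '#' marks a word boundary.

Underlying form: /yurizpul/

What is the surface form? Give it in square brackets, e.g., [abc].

[yrizbil]

(1) Progressive Voicing Assimilation: [yurizpul] → [yurizbul]
(2) Medial Vowel Deletion: [yurizbul] → [yrizbl]
(3) Cluster Epenthesis: [yrizbl] → [yrizbil]
(4) Intervocalic Voicing: no change — [yrizbil]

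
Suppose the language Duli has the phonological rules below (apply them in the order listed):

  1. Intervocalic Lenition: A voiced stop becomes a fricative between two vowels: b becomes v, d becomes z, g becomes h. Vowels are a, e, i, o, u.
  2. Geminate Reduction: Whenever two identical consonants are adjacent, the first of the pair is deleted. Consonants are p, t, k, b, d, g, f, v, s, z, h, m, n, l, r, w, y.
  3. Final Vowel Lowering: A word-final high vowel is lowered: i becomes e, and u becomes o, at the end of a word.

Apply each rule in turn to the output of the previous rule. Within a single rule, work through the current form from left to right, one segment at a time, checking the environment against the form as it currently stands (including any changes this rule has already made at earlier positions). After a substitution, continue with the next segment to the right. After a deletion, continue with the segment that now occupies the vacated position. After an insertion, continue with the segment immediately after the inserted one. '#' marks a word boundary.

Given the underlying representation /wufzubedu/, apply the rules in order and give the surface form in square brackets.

[wufzuvezo]

1 Intervocalic Lenition: [wufzubedu] → [wufzuvezu]
2 Geminate Reduction: no change — [wufzuvezu]
3 Final Vowel Lowering: [wufzuvezu] → [wufzuvezo]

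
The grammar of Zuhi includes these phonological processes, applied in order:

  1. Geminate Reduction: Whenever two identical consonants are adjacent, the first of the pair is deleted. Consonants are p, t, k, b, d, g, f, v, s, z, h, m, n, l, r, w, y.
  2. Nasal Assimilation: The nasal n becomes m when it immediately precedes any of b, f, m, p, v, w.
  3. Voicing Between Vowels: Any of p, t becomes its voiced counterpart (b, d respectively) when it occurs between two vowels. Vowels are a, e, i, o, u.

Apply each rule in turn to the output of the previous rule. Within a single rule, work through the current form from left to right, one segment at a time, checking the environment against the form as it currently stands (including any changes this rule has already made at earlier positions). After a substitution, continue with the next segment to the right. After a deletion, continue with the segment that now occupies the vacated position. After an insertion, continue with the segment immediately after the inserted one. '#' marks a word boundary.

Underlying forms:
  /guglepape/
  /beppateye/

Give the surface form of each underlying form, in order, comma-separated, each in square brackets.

[guglebabe], [bebadeye]

/guglepape/:
  1 Geminate Reduction: no change — [guglepape]
  2 Nasal Assimilation: no change — [guglepape]
  3 Voicing Between Vowels: [guglepape] → [guglebabe]
/beppateye/:
  1 Geminate Reduction: [beppateye] → [bepateye]
  2 Nasal Assimilation: no change — [bepateye]
  3 Voicing Between Vowels: [bepateye] → [bebadeye]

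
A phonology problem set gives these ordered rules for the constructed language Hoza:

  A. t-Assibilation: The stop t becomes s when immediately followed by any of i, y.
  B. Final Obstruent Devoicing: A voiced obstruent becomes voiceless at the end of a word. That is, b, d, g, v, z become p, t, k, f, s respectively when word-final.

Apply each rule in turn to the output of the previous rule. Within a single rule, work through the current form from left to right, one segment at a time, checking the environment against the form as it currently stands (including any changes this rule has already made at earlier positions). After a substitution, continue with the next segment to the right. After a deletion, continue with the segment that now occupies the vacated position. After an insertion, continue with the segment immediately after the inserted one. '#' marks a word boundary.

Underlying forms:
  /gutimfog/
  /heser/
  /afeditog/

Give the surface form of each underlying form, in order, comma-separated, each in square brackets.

/gutimfog/:
  A t-Assibilation: [gutimfog] → [gusimfog]
  B Final Obstruent Devoicing: [gusimfog] → [gusimfok]
/heser/:
  A t-Assibilation: no change — [heser]
  B Final Obstruent Devoicing: no change — [heser]
/afeditog/:
  A t-Assibilation: no change — [afeditog]
  B Final Obstruent Devoicing: [afeditog] → [afeditok]

[gusimfok], [heser], [afeditok]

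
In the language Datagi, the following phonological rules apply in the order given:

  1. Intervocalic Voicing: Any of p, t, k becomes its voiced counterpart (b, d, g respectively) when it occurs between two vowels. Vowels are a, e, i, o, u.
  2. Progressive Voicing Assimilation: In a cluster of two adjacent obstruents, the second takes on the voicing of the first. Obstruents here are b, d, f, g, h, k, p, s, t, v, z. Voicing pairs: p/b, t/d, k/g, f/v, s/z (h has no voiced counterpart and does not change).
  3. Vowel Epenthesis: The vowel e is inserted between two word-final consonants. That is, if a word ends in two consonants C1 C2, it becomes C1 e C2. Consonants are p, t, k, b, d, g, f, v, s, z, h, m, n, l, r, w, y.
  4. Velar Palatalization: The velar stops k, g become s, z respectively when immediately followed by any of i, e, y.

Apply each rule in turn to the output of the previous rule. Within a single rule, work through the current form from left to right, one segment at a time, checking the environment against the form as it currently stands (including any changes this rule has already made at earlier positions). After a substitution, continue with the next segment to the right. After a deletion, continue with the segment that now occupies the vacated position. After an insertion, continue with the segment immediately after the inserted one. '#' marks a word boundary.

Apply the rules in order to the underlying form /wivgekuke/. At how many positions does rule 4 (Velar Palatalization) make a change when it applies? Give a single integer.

2

1 Intervocalic Voicing: [wivgekuke] → [wivgeguge]
2 Progressive Voicing Assimilation: no change — [wivgeguge]
3 Vowel Epenthesis: no change — [wivgeguge]
4 Velar Palatalization: [wivgeguge] → [wivzeguze]
Rule 4 changed 2 position(s).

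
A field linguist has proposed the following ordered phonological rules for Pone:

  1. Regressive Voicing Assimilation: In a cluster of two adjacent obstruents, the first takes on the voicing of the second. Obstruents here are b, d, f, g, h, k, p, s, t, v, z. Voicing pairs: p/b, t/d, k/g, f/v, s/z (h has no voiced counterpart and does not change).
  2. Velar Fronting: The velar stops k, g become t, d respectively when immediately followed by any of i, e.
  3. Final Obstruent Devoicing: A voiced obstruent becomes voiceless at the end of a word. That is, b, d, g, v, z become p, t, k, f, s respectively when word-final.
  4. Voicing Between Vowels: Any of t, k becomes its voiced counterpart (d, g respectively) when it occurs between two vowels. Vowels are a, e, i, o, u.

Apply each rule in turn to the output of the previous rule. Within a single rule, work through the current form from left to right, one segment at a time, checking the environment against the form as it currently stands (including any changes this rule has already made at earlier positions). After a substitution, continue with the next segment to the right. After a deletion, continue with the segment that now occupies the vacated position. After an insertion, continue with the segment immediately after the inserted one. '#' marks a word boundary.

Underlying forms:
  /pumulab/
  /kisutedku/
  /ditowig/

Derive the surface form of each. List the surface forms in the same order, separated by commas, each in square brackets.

[pumulap], [tisudetku], [didowik]

/pumulab/:
  1 Regressive Voicing Assimilation: no change — [pumulab]
  2 Velar Fronting: no change — [pumulab]
  3 Final Obstruent Devoicing: [pumulab] → [pumulap]
  4 Voicing Between Vowels: no change — [pumulap]
/kisutedku/:
  1 Regressive Voicing Assimilation: [kisutedku] → [kisutetku]
  2 Velar Fronting: [kisutetku] → [tisutetku]
  3 Final Obstruent Devoicing: no change — [tisutetku]
  4 Voicing Between Vowels: [tisutetku] → [tisudetku]
/ditowig/:
  1 Regressive Voicing Assimilation: no change — [ditowig]
  2 Velar Fronting: no change — [ditowig]
  3 Final Obstruent Devoicing: [ditowig] → [ditowik]
  4 Voicing Between Vowels: [ditowik] → [didowik]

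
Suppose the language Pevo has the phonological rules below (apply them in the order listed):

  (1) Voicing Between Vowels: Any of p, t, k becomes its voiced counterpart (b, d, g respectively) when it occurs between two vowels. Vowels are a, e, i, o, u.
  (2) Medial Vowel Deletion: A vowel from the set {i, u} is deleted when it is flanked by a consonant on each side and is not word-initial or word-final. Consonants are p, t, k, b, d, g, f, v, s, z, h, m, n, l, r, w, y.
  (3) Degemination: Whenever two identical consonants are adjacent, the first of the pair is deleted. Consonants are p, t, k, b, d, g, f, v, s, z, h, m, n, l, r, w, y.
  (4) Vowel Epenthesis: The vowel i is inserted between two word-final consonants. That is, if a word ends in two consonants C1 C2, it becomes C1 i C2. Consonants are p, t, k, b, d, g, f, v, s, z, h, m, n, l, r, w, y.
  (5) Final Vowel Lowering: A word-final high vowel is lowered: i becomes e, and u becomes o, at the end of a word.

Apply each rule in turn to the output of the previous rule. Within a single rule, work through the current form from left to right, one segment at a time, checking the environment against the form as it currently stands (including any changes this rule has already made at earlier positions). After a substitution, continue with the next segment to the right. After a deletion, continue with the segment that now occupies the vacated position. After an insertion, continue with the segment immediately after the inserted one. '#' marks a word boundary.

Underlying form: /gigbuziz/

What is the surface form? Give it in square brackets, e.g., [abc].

(1) Voicing Between Vowels: no change — [gigbuziz]
(2) Medial Vowel Deletion: [gigbuziz] → [ggbzz]
(3) Degemination: [ggbzz] → [gbz]
(4) Vowel Epenthesis: [gbz] → [gbiz]
(5) Final Vowel Lowering: no change — [gbiz]

[gbiz]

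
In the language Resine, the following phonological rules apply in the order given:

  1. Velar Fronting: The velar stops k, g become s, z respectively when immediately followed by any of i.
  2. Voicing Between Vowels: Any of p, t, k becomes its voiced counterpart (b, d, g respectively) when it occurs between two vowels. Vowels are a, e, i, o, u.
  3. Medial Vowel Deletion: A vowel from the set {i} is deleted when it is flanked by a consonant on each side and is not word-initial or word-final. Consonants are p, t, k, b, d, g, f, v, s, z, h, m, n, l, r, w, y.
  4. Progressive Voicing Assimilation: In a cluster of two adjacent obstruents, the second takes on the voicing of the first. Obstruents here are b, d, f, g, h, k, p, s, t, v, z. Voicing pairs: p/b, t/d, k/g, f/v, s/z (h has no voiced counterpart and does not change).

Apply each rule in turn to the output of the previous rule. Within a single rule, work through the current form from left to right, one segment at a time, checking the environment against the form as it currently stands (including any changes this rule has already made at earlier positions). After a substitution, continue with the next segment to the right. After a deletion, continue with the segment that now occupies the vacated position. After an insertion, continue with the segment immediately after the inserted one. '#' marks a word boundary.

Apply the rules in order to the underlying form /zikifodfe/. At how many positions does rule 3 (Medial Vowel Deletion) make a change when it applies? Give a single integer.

1 Velar Fronting: [zikifodfe] → [zisifodfe]
2 Voicing Between Vowels: no change — [zisifodfe]
3 Medial Vowel Deletion: [zisifodfe] → [zsfodfe]
4 Progressive Voicing Assimilation: [zsfodfe] → [zzvodve]
Rule 3 changed 2 position(s).

2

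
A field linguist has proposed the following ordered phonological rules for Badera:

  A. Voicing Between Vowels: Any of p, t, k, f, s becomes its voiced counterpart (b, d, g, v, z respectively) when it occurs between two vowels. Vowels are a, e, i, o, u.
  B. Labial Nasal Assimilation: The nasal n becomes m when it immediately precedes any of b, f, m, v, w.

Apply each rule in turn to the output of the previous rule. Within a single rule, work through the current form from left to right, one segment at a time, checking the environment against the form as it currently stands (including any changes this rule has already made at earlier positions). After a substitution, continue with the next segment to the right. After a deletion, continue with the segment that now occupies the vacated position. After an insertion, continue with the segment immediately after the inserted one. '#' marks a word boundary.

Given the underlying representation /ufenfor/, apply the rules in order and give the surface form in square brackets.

A Voicing Between Vowels: [ufenfor] → [uvenfor]
B Labial Nasal Assimilation: [uvenfor] → [uvemfor]

[uvemfor]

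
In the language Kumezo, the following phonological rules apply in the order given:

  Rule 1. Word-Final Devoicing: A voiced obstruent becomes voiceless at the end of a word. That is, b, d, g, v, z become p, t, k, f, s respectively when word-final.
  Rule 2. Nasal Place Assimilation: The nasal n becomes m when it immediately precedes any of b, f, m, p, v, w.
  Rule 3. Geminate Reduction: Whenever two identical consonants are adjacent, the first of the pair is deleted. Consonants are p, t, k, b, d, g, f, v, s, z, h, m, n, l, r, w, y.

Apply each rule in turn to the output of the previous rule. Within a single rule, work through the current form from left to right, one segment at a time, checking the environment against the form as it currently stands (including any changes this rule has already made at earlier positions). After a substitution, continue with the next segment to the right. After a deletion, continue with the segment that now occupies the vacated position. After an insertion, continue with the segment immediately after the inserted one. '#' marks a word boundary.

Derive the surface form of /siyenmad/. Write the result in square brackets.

[siyemat]

Rule 1 Word-Final Devoicing: [siyenmad] → [siyenmat]
Rule 2 Nasal Place Assimilation: [siyenmat] → [siyemmat]
Rule 3 Geminate Reduction: [siyemmat] → [siyemat]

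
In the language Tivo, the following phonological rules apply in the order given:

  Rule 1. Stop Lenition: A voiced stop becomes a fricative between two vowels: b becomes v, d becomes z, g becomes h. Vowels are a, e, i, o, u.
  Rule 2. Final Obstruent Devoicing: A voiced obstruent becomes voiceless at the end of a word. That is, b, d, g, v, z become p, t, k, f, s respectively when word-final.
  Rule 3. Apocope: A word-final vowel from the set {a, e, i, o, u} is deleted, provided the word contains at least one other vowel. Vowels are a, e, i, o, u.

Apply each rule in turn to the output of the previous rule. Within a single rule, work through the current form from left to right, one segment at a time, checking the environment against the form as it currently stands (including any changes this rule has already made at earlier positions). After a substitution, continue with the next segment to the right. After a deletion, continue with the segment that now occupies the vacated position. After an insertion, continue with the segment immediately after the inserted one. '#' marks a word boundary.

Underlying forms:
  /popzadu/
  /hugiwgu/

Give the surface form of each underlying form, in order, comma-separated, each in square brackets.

[popzaz], [huhiwg]

/popzadu/:
  Rule 1 Stop Lenition: [popzadu] → [popzazu]
  Rule 2 Final Obstruent Devoicing: no change — [popzazu]
  Rule 3 Apocope: [popzazu] → [popzaz]
/hugiwgu/:
  Rule 1 Stop Lenition: [hugiwgu] → [huhiwgu]
  Rule 2 Final Obstruent Devoicing: no change — [huhiwgu]
  Rule 3 Apocope: [huhiwgu] → [huhiwg]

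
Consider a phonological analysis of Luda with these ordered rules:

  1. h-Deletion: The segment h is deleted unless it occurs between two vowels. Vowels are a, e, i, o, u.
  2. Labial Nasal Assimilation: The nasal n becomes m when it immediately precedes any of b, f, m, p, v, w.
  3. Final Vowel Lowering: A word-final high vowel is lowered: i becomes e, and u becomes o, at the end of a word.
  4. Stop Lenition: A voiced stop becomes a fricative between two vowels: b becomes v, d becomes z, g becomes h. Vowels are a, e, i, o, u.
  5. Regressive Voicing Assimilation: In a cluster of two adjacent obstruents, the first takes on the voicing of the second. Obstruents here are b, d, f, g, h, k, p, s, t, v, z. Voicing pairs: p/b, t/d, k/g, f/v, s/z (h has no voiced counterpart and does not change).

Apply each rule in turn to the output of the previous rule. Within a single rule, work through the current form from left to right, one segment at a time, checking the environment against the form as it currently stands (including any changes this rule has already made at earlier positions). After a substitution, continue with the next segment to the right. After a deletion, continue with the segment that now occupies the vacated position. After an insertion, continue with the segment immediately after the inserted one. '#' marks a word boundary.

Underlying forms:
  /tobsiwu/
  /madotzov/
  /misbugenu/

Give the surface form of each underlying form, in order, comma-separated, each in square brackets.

/tobsiwu/:
  1 h-Deletion: no change — [tobsiwu]
  2 Labial Nasal Assimilation: no change — [tobsiwu]
  3 Final Vowel Lowering: [tobsiwu] → [tobsiwo]
  4 Stop Lenition: no change — [tobsiwo]
  5 Regressive Voicing Assimilation: [tobsiwo] → [topsiwo]
/madotzov/:
  1 h-Deletion: no change — [madotzov]
  2 Labial Nasal Assimilation: no change — [madotzov]
  3 Final Vowel Lowering: no change — [madotzov]
  4 Stop Lenition: [madotzov] → [mazotzov]
  5 Regressive Voicing Assimilation: [mazotzov] → [mazodzov]
/misbugenu/:
  1 h-Deletion: no change — [misbugenu]
  2 Labial Nasal Assimilation: no change — [misbugenu]
  3 Final Vowel Lowering: [misbugenu] → [misbugeno]
  4 Stop Lenition: [misbugeno] → [misbuheno]
  5 Regressive Voicing Assimilation: [misbuheno] → [mizbuheno]

[topsiwo], [mazodzov], [mizbuheno]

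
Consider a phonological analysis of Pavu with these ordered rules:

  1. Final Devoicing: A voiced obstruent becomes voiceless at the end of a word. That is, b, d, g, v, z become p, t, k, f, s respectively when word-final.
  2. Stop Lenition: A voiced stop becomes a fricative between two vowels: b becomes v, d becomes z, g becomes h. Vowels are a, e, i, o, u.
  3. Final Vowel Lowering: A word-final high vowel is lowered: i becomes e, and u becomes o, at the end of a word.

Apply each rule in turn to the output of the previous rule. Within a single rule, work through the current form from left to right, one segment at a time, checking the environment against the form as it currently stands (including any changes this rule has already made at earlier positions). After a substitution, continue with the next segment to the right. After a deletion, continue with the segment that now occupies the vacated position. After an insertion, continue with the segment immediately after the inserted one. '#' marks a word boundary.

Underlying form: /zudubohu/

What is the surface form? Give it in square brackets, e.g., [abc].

[zuzuvoho]

1 Final Devoicing: no change — [zudubohu]
2 Stop Lenition: [zudubohu] → [zuzuvohu]
3 Final Vowel Lowering: [zuzuvohu] → [zuzuvoho]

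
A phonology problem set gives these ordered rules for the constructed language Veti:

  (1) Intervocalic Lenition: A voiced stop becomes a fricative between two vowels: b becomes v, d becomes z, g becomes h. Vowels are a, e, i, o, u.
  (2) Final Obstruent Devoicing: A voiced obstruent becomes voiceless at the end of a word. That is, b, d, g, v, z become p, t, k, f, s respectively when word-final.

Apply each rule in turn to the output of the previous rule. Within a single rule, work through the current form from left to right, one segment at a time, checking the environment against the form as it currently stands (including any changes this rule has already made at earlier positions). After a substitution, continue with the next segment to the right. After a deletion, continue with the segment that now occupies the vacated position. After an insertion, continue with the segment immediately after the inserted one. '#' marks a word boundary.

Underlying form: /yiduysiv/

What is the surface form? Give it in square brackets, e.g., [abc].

[yizuysif]

(1) Intervocalic Lenition: [yiduysiv] → [yizuysiv]
(2) Final Obstruent Devoicing: [yizuysiv] → [yizuysif]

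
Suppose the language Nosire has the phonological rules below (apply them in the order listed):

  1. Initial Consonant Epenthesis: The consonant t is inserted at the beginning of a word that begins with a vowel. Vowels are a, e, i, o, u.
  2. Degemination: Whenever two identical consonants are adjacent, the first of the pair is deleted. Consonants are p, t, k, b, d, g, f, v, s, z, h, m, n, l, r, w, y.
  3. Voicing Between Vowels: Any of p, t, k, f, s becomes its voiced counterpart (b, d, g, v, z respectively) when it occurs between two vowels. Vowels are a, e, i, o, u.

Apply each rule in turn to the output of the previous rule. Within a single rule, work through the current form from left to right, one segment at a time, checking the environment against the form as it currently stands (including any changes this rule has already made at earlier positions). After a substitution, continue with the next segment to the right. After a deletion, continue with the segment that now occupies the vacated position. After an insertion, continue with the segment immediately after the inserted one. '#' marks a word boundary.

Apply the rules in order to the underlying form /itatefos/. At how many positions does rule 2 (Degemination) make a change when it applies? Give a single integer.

0

1 Initial Consonant Epenthesis: [itatefos] → [titatefos]
2 Degemination: no change — [titatefos]
3 Voicing Between Vowels: [titatefos] → [tidadevos]
Rule 2 changed 0 position(s).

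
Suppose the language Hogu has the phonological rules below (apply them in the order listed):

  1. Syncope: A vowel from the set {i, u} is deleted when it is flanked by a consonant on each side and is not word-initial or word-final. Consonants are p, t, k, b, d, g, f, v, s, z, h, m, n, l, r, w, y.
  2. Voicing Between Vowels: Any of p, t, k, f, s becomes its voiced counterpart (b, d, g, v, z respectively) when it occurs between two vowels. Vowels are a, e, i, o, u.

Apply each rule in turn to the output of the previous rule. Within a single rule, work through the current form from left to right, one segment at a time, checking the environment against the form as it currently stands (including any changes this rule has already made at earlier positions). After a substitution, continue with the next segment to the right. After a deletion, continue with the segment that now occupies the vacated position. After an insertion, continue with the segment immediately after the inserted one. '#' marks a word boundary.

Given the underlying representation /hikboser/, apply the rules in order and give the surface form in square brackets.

1 Syncope: [hikboser] → [hkboser]
2 Voicing Between Vowels: [hkboser] → [hkbozer]

[hkbozer]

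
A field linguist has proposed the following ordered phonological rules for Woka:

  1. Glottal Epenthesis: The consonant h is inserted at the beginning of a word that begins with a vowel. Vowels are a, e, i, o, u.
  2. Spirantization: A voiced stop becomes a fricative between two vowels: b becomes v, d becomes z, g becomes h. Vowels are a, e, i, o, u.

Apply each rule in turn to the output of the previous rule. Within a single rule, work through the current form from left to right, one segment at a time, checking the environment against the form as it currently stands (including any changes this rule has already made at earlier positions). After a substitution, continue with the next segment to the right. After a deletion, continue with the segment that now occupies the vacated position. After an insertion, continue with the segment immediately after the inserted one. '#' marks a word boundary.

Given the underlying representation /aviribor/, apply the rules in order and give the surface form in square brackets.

[havirivor]

1 Glottal Epenthesis: [aviribor] → [haviribor]
2 Spirantization: [haviribor] → [havirivor]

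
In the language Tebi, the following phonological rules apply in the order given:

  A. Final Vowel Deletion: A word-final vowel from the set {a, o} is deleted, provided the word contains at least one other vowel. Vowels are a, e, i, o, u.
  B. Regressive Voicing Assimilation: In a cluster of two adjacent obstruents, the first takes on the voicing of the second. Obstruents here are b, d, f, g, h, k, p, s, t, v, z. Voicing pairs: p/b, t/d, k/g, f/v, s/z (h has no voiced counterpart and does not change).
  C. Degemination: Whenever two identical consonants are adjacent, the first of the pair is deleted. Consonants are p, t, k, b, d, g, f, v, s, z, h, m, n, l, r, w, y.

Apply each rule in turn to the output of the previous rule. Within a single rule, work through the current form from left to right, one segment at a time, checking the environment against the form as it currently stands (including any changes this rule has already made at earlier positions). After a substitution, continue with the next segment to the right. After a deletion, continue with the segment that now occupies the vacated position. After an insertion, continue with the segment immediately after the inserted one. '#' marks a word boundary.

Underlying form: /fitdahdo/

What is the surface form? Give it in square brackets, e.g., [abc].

A Final Vowel Deletion: [fitdahdo] → [fitdahd]
B Regressive Voicing Assimilation: [fitdahd] → [fiddahd]
C Degemination: [fiddahd] → [fidahd]

[fidahd]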